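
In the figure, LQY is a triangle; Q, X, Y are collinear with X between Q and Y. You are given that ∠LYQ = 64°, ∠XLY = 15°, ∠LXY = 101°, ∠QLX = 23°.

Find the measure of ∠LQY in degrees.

1. ∠LXQ = 79°  [linear pair at X on QY]
2. ∠LQX = 78°  [△LQX]
3. ∠LQY = 78°  [X on ray QY]

∠LQY = 78°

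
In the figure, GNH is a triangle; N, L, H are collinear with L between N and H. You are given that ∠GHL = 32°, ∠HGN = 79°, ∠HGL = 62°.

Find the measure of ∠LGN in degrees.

∠LGN = 17°

1. ∠GLH = 86°  [△GLH]
2. ∠GHN = 32°  [L on ray HN]
3. ∠GNH = 69°  [△GNH]
4. ∠GLN = 94°  [linear pair at L on NH]
5. ∠GNL = 69°  [L on ray NH]
6. ∠LGN = 17°  [△GNL]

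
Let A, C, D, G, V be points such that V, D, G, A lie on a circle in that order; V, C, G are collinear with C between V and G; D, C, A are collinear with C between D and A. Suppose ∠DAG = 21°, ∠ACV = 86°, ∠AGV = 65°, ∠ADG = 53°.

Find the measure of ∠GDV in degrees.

∠GDV = 118°

1. ∠DVG = 21°  [same arc DG]
2. ∠DCG = 86°  [vertical angles at C]
3. ∠DGV = 41°  [△DCG]
4. ∠GDV = 118°  [△VDG]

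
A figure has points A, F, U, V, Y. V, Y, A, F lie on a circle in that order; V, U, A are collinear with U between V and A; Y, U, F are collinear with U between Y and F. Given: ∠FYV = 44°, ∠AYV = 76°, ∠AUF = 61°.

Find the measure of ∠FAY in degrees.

∠FAY = 73°

1. ∠FAV = 44°  [same arc VF]
2. ∠AFV = 104°  [cyclic VYAF, opposite ∠Y+∠F]
3. ∠AFY = 75°  [△AUF]
4. ∠AVF = 32°  [△VAF]
5. ∠AYF = 32°  [same arc AF]
6. ∠FAY = 73°  [△YAF]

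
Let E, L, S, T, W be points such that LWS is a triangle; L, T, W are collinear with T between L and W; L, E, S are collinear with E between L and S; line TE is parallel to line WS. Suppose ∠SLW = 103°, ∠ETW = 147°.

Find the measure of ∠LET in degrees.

∠LET = 44°

1. ∠ELT = 103°  [T on LW, E on LS]
2. ∠ETL = 33°  [linear pair at T on LW]
3. ∠LET = 44°  [△LTE]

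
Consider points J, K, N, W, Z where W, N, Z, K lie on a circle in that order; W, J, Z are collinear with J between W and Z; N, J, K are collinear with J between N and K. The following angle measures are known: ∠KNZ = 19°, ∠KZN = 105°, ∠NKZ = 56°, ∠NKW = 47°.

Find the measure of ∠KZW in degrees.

∠KZW = 58°

1. ∠KWN = 75°  [cyclic WNZK, opposite ∠W+∠Z]
2. ∠KNW = 58°  [△WNK]
3. ∠KZW = 58°  [same arc WK]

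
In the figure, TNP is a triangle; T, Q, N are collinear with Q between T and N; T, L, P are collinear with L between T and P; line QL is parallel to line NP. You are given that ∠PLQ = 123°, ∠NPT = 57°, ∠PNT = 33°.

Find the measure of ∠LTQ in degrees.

1. ∠QLT = 57°  [linear pair at L on TP]
2. ∠LQT = 33°  [QL∥NP, corresponding at Q]
3. ∠LTQ = 90°  [△TQL]

∠LTQ = 90°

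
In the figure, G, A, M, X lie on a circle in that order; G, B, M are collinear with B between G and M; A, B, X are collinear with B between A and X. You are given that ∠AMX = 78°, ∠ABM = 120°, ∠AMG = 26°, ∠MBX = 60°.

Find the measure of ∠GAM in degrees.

1. ∠AGX = 102°  [cyclic GAMX, opposite ∠G+∠M]
2. ∠ABG = 60°  [linear pair at B on GM]
3. ∠AXG = 26°  [same arc GA]
4. ∠GAX = 52°  [△GAX]
5. ∠AGM = 68°  [△GBA]
6. ∠GAM = 86°  [△GAM]

∠GAM = 86°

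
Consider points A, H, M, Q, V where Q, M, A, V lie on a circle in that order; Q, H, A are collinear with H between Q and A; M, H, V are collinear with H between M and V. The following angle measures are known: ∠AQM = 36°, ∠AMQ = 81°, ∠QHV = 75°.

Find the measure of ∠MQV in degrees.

∠MQV = 78°

1. ∠AVM = 36°  [same arc MA]
2. ∠MAQ = 63°  [△QMA]
3. ∠AHV = 105°  [linear pair at H on QA]
4. ∠QAV = 39°  [△AHV]
5. ∠MVQ = 63°  [same arc QM]
6. ∠QMV = 39°  [same arc QV]
7. ∠MQV = 78°  [△QMV]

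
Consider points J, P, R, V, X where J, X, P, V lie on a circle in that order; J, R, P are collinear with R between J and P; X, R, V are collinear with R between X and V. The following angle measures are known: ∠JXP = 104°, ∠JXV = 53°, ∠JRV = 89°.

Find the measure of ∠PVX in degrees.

∠PVX = 36°

1. ∠JPV = 53°  [same arc JV]
2. ∠PRV = 91°  [linear pair at R on JP]
3. ∠PVX = 36°  [△PRV]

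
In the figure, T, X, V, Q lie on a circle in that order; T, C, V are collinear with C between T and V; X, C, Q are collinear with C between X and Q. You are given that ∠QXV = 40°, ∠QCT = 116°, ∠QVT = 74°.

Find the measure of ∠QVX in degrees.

∠QVX = 98°

1. ∠QCV = 64°  [linear pair at C on TV]
2. ∠VQX = 42°  [△VCQ]
3. ∠QVX = 98°  [△XVQ]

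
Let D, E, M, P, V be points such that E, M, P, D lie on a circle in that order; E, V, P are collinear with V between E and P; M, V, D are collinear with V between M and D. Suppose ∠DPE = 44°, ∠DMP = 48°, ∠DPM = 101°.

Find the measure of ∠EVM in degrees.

∠EVM = 105°

1. ∠DME = 44°  [same arc ED]
2. ∠MDP = 31°  [△MPD]
3. ∠MEP = 31°  [same arc MP]
4. ∠EVM = 105°  [△EVM]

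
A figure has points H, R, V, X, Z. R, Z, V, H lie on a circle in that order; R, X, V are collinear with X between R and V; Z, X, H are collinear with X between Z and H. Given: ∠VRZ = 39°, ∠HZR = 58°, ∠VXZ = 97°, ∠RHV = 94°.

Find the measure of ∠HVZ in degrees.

∠HVZ = 113°

1. ∠VHZ = 39°  [same arc ZV]
2. ∠HVR = 58°  [same arc RH]
3. ∠HRV = 28°  [△RVH]
4. ∠HZV = 28°  [same arc VH]
5. ∠HVZ = 113°  [△ZVH]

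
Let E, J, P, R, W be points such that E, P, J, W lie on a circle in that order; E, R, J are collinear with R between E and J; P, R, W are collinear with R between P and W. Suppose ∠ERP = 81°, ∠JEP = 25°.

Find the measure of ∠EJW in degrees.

∠EJW = 74°

1. ∠JRW = 81°  [vertical angles at R]
2. ∠JWP = 25°  [same arc PJ]
3. ∠EJW = 74°  [△JRW]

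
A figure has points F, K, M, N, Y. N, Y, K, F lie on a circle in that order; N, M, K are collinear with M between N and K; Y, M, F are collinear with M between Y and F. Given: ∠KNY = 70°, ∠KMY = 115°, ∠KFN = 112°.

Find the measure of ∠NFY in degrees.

1. ∠KYN = 68°  [cyclic NYKF, opposite ∠Y+∠F]
2. ∠NKY = 42°  [△NYK]
3. ∠NFY = 42°  [same arc NY]

∠NFY = 42°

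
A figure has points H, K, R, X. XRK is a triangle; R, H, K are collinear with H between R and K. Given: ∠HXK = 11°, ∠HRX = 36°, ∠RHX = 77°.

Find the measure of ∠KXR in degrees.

1. ∠KRX = 36°  [H on ray RK]
2. ∠KHX = 103°  [linear pair at H on RK]
3. ∠HKX = 66°  [△XHK]
4. ∠RKX = 66°  [H on ray KR]
5. ∠KXR = 78°  [△XRK]

∠KXR = 78°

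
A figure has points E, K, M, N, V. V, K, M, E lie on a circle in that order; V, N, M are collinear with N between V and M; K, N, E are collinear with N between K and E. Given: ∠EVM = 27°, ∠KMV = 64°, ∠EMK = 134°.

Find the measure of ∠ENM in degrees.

∠ENM = 91°

1. ∠KEV = 64°  [same arc VK]
2. ∠ENV = 89°  [△VNE]
3. ∠ENM = 91°  [linear pair at N on VM]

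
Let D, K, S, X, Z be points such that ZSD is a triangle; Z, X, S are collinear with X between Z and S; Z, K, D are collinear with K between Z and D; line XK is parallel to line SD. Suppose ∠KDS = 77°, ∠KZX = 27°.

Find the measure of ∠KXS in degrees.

∠KXS = 104°

1. ∠SDZ = 77°  [K on ray DZ]
2. ∠DZS = 27°  [X on ZS, K on ZD]
3. ∠DSZ = 76°  [△ZSD]
4. ∠KXZ = 76°  [XK∥SD, corresponding at X]
5. ∠KXS = 104°  [linear pair at X on ZS]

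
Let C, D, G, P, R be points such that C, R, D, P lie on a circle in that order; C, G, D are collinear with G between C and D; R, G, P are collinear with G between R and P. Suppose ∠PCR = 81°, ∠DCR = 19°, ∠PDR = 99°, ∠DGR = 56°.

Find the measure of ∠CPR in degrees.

1. ∠DPR = 19°  [same arc RD]
2. ∠DRP = 62°  [△RDP]
3. ∠CGP = 56°  [vertical angles at G]
4. ∠DCP = 62°  [same arc DP]
5. ∠CPR = 62°  [△CGP]

∠CPR = 62°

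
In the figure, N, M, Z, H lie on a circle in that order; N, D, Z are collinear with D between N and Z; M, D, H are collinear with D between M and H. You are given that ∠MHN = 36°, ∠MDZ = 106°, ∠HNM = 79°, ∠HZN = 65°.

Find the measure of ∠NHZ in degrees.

1. ∠HDN = 106°  [vertical angles at D]
2. ∠HNZ = 38°  [△NDH]
3. ∠NHZ = 77°  [△NZH]

∠NHZ = 77°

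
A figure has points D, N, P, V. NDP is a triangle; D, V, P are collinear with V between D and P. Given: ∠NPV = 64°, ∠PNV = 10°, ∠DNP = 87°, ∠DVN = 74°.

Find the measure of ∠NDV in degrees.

∠NDV = 29°

1. ∠DPN = 64°  [V on ray PD]
2. ∠NDP = 29°  [△NDP]
3. ∠NDV = 29°  [V on ray DP]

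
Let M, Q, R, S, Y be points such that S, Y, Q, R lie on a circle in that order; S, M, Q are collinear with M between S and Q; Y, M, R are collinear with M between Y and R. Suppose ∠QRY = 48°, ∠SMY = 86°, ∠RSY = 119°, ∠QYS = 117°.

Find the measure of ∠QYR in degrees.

1. ∠QSY = 48°  [same arc YQ]
2. ∠QMY = 94°  [linear pair at M on SQ]
3. ∠SQY = 15°  [△SYQ]
4. ∠QYR = 71°  [△YMQ]

∠QYR = 71°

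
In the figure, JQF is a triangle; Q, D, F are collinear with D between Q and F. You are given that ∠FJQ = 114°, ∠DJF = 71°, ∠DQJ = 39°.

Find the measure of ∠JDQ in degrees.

∠JDQ = 98°

1. ∠FQJ = 39°  [D on ray QF]
2. ∠JFQ = 27°  [△JQF]
3. ∠DFJ = 27°  [D on ray FQ]
4. ∠FDJ = 82°  [△JDF]
5. ∠JDQ = 98°  [linear pair at D on QF]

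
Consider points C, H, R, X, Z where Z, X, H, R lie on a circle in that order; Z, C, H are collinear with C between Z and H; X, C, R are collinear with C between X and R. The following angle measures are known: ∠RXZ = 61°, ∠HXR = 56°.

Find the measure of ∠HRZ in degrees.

∠HRZ = 63°

1. ∠RHZ = 61°  [same arc ZR]
2. ∠HZR = 56°  [same arc HR]
3. ∠HRZ = 63°  [△ZHR]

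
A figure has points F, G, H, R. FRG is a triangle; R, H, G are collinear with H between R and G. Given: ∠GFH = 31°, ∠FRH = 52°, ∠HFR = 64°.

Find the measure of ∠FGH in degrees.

∠FGH = 33°

1. ∠FHR = 64°  [△FRH]
2. ∠FHG = 116°  [linear pair at H on RG]
3. ∠FGH = 33°  [△FHG]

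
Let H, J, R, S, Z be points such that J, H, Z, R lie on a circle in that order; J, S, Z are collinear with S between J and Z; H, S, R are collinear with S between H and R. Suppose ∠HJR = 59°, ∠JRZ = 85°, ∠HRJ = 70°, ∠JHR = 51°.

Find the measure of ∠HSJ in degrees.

1. ∠JHZ = 95°  [cyclic JHZR, opposite ∠H+∠R]
2. ∠HZJ = 70°  [same arc JH]
3. ∠HJZ = 15°  [△JHZ]
4. ∠HSJ = 114°  [△JSH]

∠HSJ = 114°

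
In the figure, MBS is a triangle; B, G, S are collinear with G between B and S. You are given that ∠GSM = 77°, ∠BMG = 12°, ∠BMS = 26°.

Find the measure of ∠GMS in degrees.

∠GMS = 14°

1. ∠BSM = 77°  [G on ray SB]
2. ∠MBS = 77°  [△MBS]
3. ∠GBM = 77°  [G on ray BS]
4. ∠BGM = 91°  [△MBG]
5. ∠MGS = 89°  [linear pair at G on BS]
6. ∠GMS = 14°  [△MGS]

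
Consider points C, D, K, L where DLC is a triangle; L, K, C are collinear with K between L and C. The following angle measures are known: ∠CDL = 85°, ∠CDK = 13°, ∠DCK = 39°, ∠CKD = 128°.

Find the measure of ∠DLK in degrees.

∠DLK = 56°

1. ∠DCL = 39°  [K on ray CL]
2. ∠CLD = 56°  [△DLC]
3. ∠DLK = 56°  [K on ray LC]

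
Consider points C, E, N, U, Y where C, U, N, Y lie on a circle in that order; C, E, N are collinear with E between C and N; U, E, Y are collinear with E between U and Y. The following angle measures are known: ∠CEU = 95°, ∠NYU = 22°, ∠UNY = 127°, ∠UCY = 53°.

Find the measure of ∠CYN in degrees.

1. ∠NEY = 95°  [vertical angles at E]
2. ∠NUY = 31°  [△UNY]
3. ∠CNY = 63°  [△NEY]
4. ∠NCY = 31°  [same arc NY]
5. ∠CYN = 86°  [△CNY]

∠CYN = 86°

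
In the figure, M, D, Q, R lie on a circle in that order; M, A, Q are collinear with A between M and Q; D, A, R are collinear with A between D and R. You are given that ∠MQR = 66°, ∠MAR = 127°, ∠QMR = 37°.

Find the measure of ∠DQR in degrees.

1. ∠QAR = 53°  [linear pair at A on MQ]
2. ∠QDR = 37°  [same arc QR]
3. ∠DRQ = 61°  [△QAR]
4. ∠DQR = 82°  [△DQR]

∠DQR = 82°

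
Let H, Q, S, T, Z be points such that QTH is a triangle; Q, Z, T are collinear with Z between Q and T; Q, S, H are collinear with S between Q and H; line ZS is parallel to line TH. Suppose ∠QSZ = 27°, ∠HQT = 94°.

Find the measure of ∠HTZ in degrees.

∠HTZ = 59°

1. ∠QHT = 27°  [ZS∥TH, corresponding at S]
2. ∠HTQ = 59°  [△QTH]
3. ∠HTZ = 59°  [Z on ray TQ]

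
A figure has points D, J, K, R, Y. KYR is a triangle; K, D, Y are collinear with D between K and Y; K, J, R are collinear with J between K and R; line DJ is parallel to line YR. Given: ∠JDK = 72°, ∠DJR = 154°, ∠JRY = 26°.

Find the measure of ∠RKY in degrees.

∠RKY = 82°

1. ∠KYR = 72°  [DJ∥YR, corresponding at D]
2. ∠KRY = 26°  [J on ray RK]
3. ∠RKY = 82°  [△KYR]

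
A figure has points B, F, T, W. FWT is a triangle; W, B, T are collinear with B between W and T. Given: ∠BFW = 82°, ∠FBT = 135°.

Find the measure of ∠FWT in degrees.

1. ∠FBW = 45°  [linear pair at B on WT]
2. ∠BWF = 53°  [△FWB]
3. ∠FWT = 53°  [B on ray WT]

∠FWT = 53°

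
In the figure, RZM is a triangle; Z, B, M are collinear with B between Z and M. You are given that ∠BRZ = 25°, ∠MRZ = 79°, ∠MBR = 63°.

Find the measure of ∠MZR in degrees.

1. ∠RBZ = 117°  [linear pair at B on ZM]
2. ∠BZR = 38°  [△RZB]
3. ∠MZR = 38°  [B on ray ZM]

∠MZR = 38°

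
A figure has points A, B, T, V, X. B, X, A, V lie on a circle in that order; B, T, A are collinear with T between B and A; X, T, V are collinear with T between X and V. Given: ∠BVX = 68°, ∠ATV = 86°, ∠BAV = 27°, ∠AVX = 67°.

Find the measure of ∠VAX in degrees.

∠VAX = 95°

1. ∠BXV = 27°  [same arc BV]
2. ∠VBX = 85°  [△BXV]
3. ∠VAX = 95°  [cyclic BXAV, opposite ∠B+∠A]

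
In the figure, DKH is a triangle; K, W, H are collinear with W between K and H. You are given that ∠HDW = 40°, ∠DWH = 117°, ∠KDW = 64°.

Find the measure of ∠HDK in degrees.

1. ∠DHW = 23°  [△DWH]
2. ∠DWK = 63°  [linear pair at W on KH]
3. ∠DKW = 53°  [△DKW]
4. ∠DHK = 23°  [W on ray HK]
5. ∠DKH = 53°  [W on ray KH]
6. ∠HDK = 104°  [△DKH]

∠HDK = 104°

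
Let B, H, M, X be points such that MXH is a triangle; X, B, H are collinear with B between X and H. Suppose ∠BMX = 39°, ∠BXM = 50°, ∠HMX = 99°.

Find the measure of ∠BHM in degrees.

∠BHM = 31°

1. ∠HXM = 50°  [B on ray XH]
2. ∠MHX = 31°  [△MXH]
3. ∠BHM = 31°  [B on ray HX]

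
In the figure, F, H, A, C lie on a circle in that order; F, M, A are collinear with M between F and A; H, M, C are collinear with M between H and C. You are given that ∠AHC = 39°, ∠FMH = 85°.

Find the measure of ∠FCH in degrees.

∠FCH = 46°

1. ∠AFC = 39°  [same arc AC]
2. ∠AMC = 85°  [vertical angles at M]
3. ∠CMF = 95°  [linear pair at M on FA]
4. ∠FCH = 46°  [△FMC]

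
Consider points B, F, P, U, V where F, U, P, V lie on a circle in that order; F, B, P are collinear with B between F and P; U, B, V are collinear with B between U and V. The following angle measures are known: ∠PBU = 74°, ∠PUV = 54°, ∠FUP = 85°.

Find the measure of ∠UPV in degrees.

∠UPV = 83°

1. ∠FPU = 52°  [△UBP]
2. ∠PFU = 43°  [△FUP]
3. ∠PVU = 43°  [same arc UP]
4. ∠UPV = 83°  [△UPV]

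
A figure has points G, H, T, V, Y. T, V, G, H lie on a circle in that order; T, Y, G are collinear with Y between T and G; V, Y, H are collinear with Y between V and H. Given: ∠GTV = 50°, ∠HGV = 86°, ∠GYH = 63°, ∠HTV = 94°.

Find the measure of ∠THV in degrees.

1. ∠GHV = 50°  [same arc VG]
2. ∠GVH = 44°  [△VGH]
3. ∠HYT = 117°  [linear pair at Y on TG]
4. ∠GTH = 44°  [same arc GH]
5. ∠THV = 19°  [△TYH]

∠THV = 19°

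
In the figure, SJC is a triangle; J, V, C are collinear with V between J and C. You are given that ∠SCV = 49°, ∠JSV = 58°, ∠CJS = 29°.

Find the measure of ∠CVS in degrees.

∠CVS = 87°

1. ∠SJV = 29°  [V on ray JC]
2. ∠JVS = 93°  [△SJV]
3. ∠CVS = 87°  [linear pair at V on JC]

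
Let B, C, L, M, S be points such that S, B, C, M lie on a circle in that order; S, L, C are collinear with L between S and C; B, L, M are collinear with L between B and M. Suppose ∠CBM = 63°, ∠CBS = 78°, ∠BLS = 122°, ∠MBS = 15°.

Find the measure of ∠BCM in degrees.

1. ∠CLM = 122°  [vertical angles at L]
2. ∠MCS = 15°  [same arc SM]
3. ∠BMC = 43°  [△CLM]
4. ∠BCM = 74°  [△BCM]

∠BCM = 74°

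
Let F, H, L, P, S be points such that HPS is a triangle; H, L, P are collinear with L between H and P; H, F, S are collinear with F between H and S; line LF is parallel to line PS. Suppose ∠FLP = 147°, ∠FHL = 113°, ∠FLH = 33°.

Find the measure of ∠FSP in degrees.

∠FSP = 34°

1. ∠HFL = 34°  [△HLF]
2. ∠LFS = 146°  [linear pair at F on HS]
3. ∠FSP = 34°  [LF∥PS, co-interior at S–F]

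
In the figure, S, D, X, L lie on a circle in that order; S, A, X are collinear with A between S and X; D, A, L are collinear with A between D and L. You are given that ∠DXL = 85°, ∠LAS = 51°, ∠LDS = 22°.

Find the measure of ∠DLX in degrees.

∠DLX = 29°

1. ∠LAX = 129°  [linear pair at A on SX]
2. ∠LXS = 22°  [same arc SL]
3. ∠DLX = 29°  [△XAL]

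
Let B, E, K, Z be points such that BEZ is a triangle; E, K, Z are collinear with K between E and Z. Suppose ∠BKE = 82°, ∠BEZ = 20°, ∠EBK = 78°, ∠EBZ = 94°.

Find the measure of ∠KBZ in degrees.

1. ∠BKZ = 98°  [linear pair at K on EZ]
2. ∠BZE = 66°  [△BEZ]
3. ∠BZK = 66°  [K on ray ZE]
4. ∠KBZ = 16°  [△BKZ]

∠KBZ = 16°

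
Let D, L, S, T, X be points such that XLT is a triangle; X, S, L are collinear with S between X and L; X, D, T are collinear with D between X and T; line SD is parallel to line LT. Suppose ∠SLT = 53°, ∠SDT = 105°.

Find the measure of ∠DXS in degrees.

1. ∠TLX = 53°  [S on ray LX]
2. ∠SDX = 75°  [linear pair at D on XT]
3. ∠DSX = 53°  [SD∥LT, corresponding at S]
4. ∠DXS = 52°  [△XSD]

∠DXS = 52°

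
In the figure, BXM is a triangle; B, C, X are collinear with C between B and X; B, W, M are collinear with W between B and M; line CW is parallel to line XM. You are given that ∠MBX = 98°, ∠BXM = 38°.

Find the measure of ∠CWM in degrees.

1. ∠BMX = 44°  [△BXM]
2. ∠BWC = 44°  [CW∥XM, corresponding at W]
3. ∠CWM = 136°  [linear pair at W on BM]

∠CWM = 136°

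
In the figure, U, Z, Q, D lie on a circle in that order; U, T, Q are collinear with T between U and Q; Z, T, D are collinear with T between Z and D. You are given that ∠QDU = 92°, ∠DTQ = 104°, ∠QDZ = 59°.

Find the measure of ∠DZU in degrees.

∠DZU = 17°

1. ∠UTZ = 104°  [vertical angles at T]
2. ∠QUZ = 59°  [same arc ZQ]
3. ∠DZU = 17°  [△UTZ]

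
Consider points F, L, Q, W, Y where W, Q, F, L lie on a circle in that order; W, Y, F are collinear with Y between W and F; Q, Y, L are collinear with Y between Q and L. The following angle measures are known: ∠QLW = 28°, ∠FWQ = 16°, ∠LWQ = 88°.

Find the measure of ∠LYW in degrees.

1. ∠LQW = 64°  [△WQL]
2. ∠FLQ = 16°  [same arc QF]
3. ∠LFW = 64°  [same arc WL]
4. ∠FYL = 100°  [△FYL]
5. ∠LYW = 80°  [linear pair at Y on WF]

∠LYW = 80°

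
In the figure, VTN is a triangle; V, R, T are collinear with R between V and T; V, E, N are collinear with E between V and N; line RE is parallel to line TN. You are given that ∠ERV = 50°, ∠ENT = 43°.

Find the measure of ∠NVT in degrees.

∠NVT = 87°

1. ∠NTV = 50°  [RE∥TN, corresponding at R]
2. ∠TNV = 43°  [E on ray NV]
3. ∠NVT = 87°  [△VTN]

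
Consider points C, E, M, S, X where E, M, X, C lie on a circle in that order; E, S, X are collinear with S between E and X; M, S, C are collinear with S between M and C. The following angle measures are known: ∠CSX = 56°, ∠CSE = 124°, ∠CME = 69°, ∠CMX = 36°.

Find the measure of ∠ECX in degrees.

∠ECX = 75°

1. ∠CXE = 69°  [same arc EC]
2. ∠CEX = 36°  [same arc XC]
3. ∠ECX = 75°  [△EXC]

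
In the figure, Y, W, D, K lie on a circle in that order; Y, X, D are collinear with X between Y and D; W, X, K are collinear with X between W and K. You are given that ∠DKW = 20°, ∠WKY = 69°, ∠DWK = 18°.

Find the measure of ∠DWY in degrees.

1. ∠DYW = 20°  [same arc WD]
2. ∠WDY = 69°  [same arc YW]
3. ∠DWY = 91°  [△YWD]

∠DWY = 91°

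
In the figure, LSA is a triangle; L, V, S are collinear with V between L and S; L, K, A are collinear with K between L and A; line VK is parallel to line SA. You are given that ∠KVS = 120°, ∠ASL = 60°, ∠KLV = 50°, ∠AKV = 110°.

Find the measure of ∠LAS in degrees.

∠LAS = 70°

1. ∠KVL = 60°  [linear pair at V on LS]
2. ∠LKV = 70°  [△LVK]
3. ∠LAS = 70°  [VK∥SA, corresponding at K]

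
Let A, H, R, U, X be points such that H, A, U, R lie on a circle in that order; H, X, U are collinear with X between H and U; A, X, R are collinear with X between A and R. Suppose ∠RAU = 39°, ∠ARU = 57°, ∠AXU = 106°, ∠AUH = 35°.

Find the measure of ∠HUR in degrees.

1. ∠AHU = 57°  [same arc AU]
2. ∠AXH = 74°  [linear pair at X on HU]
3. ∠HAR = 49°  [△HXA]
4. ∠HUR = 49°  [same arc HR]

∠HUR = 49°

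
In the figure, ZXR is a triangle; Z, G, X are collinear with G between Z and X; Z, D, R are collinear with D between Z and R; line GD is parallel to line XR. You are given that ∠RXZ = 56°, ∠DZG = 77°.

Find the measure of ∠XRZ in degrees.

∠XRZ = 47°

1. ∠DGZ = 56°  [GD∥XR, corresponding at G]
2. ∠GDZ = 47°  [△ZGD]
3. ∠XRZ = 47°  [GD∥XR, corresponding at D]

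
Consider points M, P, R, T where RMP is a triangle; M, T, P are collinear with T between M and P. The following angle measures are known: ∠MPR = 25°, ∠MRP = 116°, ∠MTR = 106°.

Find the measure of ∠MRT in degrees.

1. ∠PMR = 39°  [△RMP]
2. ∠RMT = 39°  [T on ray MP]
3. ∠MRT = 35°  [△RMT]

∠MRT = 35°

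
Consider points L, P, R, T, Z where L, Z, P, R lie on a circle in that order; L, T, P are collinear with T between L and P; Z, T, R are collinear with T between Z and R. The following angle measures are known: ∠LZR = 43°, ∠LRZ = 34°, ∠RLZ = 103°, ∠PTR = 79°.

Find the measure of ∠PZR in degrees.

∠PZR = 45°

1. ∠LPR = 43°  [same arc LR]
2. ∠RPZ = 77°  [cyclic LZPR, opposite ∠L+∠P]
3. ∠PRZ = 58°  [△PTR]
4. ∠PZR = 45°  [△ZPR]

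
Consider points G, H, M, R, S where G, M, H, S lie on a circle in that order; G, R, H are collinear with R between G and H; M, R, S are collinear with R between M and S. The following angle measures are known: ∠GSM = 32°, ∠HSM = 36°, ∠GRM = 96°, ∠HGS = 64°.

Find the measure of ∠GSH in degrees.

∠GSH = 68°

1. ∠GHM = 32°  [same arc GM]
2. ∠HGM = 36°  [same arc MH]
3. ∠GMH = 112°  [△GMH]
4. ∠GSH = 68°  [cyclic GMHS, opposite ∠M+∠S]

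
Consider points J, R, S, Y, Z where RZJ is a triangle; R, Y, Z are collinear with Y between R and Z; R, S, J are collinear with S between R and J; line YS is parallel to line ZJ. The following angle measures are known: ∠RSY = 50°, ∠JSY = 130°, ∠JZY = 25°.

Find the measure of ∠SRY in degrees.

1. ∠RJZ = 50°  [YS∥ZJ, corresponding at S]
2. ∠JZR = 25°  [Y on ray ZR]
3. ∠JRZ = 105°  [△RZJ]
4. ∠SRY = 105°  [Y on RZ, S on RJ]

∠SRY = 105°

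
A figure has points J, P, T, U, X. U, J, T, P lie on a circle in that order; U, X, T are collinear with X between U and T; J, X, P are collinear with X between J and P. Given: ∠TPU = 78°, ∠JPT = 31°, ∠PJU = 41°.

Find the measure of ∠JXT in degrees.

∠JXT = 72°

1. ∠JUT = 31°  [same arc JT]
2. ∠JXU = 108°  [△UXJ]
3. ∠JXT = 72°  [linear pair at X on UT]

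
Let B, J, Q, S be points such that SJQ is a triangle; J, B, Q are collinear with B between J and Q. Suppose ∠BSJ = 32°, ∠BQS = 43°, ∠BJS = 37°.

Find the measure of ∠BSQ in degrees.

1. ∠JBS = 111°  [△SJB]
2. ∠QBS = 69°  [linear pair at B on JQ]
3. ∠BSQ = 68°  [△SBQ]

∠BSQ = 68°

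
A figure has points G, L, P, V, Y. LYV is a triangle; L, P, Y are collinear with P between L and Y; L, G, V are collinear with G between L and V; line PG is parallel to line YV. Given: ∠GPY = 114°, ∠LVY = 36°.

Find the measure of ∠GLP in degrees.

∠GLP = 78°

1. ∠GPL = 66°  [linear pair at P on LY]
2. ∠LGP = 36°  [PG∥YV, corresponding at G]
3. ∠GLP = 78°  [△LPG]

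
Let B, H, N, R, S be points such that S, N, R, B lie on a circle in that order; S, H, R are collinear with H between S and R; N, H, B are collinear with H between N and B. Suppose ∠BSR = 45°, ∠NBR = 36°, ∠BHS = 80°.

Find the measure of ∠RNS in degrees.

1. ∠BNR = 45°  [same arc RB]
2. ∠NSR = 36°  [same arc NR]
3. ∠NHR = 80°  [vertical angles at H]
4. ∠NRS = 55°  [△NHR]
5. ∠RNS = 89°  [△SNR]

∠RNS = 89°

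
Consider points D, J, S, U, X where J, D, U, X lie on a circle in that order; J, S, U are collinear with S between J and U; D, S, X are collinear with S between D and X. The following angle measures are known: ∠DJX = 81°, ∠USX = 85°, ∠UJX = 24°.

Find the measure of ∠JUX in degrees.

1. ∠DUX = 99°  [cyclic JDUX, opposite ∠J+∠U]
2. ∠UDX = 24°  [same arc UX]
3. ∠DXU = 57°  [△DUX]
4. ∠JUX = 38°  [△USX]

∠JUX = 38°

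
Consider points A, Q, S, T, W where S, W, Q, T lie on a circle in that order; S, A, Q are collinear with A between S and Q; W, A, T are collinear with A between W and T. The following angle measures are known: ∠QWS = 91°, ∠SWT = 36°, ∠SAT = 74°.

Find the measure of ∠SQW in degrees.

∠SQW = 51°

1. ∠QTS = 89°  [cyclic SWQT, opposite ∠W+∠T]
2. ∠SQT = 36°  [same arc ST]
3. ∠QAW = 74°  [vertical angles at A]
4. ∠QST = 55°  [△SQT]
5. ∠QWT = 55°  [same arc QT]
6. ∠SQW = 51°  [△WAQ]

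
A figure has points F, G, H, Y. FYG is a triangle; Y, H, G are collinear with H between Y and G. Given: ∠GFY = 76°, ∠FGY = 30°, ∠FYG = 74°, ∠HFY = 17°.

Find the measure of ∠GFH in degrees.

∠GFH = 59°

1. ∠FGH = 30°  [H on ray GY]
2. ∠FYH = 74°  [H on ray YG]
3. ∠FHY = 89°  [△FYH]
4. ∠FHG = 91°  [linear pair at H on YG]
5. ∠GFH = 59°  [△FHG]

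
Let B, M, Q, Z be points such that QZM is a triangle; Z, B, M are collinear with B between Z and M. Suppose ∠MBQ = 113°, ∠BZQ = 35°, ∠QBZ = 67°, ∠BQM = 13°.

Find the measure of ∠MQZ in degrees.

1. ∠BMQ = 54°  [△QBM]
2. ∠MZQ = 35°  [B on ray ZM]
3. ∠QMZ = 54°  [B on ray MZ]
4. ∠MQZ = 91°  [△QZM]

∠MQZ = 91°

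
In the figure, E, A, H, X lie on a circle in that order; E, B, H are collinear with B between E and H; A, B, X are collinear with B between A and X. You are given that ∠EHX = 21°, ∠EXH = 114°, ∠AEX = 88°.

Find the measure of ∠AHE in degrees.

1. ∠EAX = 21°  [same arc EX]
2. ∠AXE = 71°  [△EAX]
3. ∠AHE = 71°  [same arc EA]

∠AHE = 71°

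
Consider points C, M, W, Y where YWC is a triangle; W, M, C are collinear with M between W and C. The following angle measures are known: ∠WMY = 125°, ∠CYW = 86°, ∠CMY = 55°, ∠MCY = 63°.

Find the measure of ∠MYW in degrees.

∠MYW = 24°

1. ∠WCY = 63°  [M on ray CW]
2. ∠CWY = 31°  [△YWC]
3. ∠MWY = 31°  [M on ray WC]
4. ∠MYW = 24°  [△YWM]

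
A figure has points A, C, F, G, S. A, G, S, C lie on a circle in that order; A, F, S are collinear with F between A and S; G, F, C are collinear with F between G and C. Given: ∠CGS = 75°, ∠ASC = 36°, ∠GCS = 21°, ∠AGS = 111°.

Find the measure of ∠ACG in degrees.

1. ∠CSG = 84°  [△GSC]
2. ∠AGC = 36°  [same arc AC]
3. ∠CAG = 96°  [cyclic AGSC, opposite ∠A+∠S]
4. ∠ACG = 48°  [△AGC]

∠ACG = 48°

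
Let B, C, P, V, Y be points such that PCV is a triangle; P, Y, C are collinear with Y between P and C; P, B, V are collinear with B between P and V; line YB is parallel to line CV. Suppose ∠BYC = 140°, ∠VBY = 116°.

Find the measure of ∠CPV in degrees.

1. ∠BYP = 40°  [linear pair at Y on PC]
2. ∠PBY = 64°  [linear pair at B on PV]
3. ∠BPY = 76°  [△PYB]
4. ∠CPV = 76°  [Y on PC, B on PV]

∠CPV = 76°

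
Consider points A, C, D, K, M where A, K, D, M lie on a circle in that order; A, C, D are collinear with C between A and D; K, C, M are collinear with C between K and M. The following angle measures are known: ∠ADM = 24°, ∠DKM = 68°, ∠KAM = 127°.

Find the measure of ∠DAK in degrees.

1. ∠KDM = 53°  [cyclic AKDM, opposite ∠A+∠D]
2. ∠DMK = 59°  [△KDM]
3. ∠DAK = 59°  [same arc KD]

∠DAK = 59°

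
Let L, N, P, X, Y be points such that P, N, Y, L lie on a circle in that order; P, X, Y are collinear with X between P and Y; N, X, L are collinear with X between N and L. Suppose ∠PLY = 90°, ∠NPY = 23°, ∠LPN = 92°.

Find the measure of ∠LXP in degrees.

1. ∠PNY = 90°  [cyclic PNYL, opposite ∠N+∠L]
2. ∠NLY = 23°  [same arc NY]
3. ∠NYP = 67°  [△PNY]
4. ∠LYN = 88°  [cyclic PNYL, opposite ∠P+∠Y]
5. ∠LNY = 69°  [△NYL]
6. ∠NLP = 67°  [same arc PN]
7. ∠LPY = 69°  [same arc YL]
8. ∠LXP = 44°  [△PXL]

∠LXP = 44°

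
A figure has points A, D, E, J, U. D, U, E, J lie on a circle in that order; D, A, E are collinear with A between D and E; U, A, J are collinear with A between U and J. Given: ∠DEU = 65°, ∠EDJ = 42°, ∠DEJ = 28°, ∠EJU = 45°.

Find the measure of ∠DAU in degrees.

∠DAU = 107°

1. ∠DUJ = 28°  [same arc DJ]
2. ∠EDU = 45°  [same arc UE]
3. ∠DAU = 107°  [△DAU]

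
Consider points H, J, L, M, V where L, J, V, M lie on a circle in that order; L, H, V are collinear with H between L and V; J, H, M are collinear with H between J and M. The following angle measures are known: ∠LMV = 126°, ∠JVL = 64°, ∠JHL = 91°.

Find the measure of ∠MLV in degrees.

∠MLV = 27°

1. ∠JML = 64°  [same arc LJ]
2. ∠MHV = 91°  [vertical angles at H]
3. ∠LHM = 89°  [linear pair at H on LV]
4. ∠MLV = 27°  [△LHM]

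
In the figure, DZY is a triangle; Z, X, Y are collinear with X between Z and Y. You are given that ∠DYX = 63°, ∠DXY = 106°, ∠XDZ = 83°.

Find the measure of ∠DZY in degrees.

∠DZY = 23°

1. ∠DXZ = 74°  [linear pair at X on ZY]
2. ∠DZX = 23°  [△DZX]
3. ∠DZY = 23°  [X on ray ZY]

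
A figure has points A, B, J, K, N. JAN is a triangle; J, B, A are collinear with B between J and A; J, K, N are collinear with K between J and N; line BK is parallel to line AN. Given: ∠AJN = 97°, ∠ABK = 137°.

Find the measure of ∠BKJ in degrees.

1. ∠BJK = 97°  [B on JA, K on JN]
2. ∠JBK = 43°  [linear pair at B on JA]
3. ∠BKJ = 40°  [△JBK]

∠BKJ = 40°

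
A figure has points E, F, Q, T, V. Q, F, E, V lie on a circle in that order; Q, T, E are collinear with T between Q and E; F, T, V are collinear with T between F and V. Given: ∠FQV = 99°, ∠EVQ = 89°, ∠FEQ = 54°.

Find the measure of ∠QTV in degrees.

∠QTV = 62°

1. ∠EFQ = 91°  [cyclic QFEV, opposite ∠F+∠V]
2. ∠FVQ = 54°  [same arc QF]
3. ∠EQF = 35°  [△QFE]
4. ∠QFV = 27°  [△QFV]
5. ∠EVF = 35°  [same arc FE]
6. ∠QEV = 27°  [same arc QV]
7. ∠ETV = 118°  [△ETV]
8. ∠QTV = 62°  [linear pair at T on QE]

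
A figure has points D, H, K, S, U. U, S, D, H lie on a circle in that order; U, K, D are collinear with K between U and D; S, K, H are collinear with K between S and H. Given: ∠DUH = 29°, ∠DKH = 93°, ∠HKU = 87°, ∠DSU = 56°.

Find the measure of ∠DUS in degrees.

∠DUS = 60°

1. ∠DSH = 29°  [same arc DH]
2. ∠DKS = 87°  [vertical angles at K]
3. ∠SDU = 64°  [△SKD]
4. ∠DUS = 60°  [△USD]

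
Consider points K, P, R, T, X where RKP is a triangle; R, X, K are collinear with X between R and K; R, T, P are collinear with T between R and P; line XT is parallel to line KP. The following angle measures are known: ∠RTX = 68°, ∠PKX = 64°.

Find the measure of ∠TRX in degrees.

∠TRX = 48°

1. ∠KPR = 68°  [XT∥KP, corresponding at T]
2. ∠PKR = 64°  [X on ray KR]
3. ∠KRP = 48°  [△RKP]
4. ∠TRX = 48°  [X on RK, T on RP]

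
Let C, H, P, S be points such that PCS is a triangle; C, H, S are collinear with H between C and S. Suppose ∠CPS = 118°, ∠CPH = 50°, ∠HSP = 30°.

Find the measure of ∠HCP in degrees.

1. ∠CSP = 30°  [H on ray SC]
2. ∠PCS = 32°  [△PCS]
3. ∠HCP = 32°  [H on ray CS]

∠HCP = 32°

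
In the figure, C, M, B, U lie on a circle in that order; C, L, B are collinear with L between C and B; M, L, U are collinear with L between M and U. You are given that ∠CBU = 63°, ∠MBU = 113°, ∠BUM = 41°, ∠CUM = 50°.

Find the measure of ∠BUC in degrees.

1. ∠BMU = 26°  [△MBU]
2. ∠BCU = 26°  [same arc BU]
3. ∠BUC = 91°  [△CBU]

∠BUC = 91°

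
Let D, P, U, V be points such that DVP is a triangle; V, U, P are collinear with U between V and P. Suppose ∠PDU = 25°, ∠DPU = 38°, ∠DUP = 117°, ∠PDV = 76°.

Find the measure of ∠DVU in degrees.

1. ∠DPV = 38°  [U on ray PV]
2. ∠DVP = 66°  [△DVP]
3. ∠DVU = 66°  [U on ray VP]

∠DVU = 66°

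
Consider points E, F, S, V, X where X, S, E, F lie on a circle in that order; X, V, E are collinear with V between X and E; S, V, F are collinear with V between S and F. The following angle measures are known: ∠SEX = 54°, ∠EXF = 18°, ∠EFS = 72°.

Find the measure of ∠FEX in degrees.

∠FEX = 36°

1. ∠SFX = 54°  [same arc XS]
2. ∠FVX = 108°  [△XVF]
3. ∠EVF = 72°  [linear pair at V on XE]
4. ∠FEX = 36°  [△EVF]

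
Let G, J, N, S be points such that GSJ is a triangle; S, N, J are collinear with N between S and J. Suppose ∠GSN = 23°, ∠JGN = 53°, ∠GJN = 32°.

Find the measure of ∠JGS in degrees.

∠JGS = 125°

1. ∠GSJ = 23°  [N on ray SJ]
2. ∠GJS = 32°  [N on ray JS]
3. ∠JGS = 125°  [△GSJ]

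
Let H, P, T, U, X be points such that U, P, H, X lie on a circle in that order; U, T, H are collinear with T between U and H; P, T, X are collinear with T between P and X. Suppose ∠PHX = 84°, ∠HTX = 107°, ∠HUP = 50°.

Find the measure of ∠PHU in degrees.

∠PHU = 61°

1. ∠PUX = 96°  [cyclic UPHX, opposite ∠U+∠H]
2. ∠PTU = 107°  [vertical angles at T]
3. ∠UPX = 23°  [△UTP]
4. ∠PXU = 61°  [△UPX]
5. ∠PHU = 61°  [same arc UP]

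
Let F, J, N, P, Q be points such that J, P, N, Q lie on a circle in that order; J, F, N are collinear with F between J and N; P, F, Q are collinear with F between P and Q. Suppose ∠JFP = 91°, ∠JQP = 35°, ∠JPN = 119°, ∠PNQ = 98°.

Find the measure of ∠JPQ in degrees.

∠JPQ = 63°

1. ∠JNP = 35°  [same arc JP]
2. ∠NJP = 26°  [△JPN]
3. ∠JPQ = 63°  [△JFP]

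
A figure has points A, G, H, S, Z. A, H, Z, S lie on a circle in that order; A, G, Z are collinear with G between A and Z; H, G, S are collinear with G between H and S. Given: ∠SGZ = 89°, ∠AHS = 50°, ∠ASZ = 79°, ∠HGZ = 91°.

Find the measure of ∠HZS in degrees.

1. ∠AZS = 50°  [same arc AS]
2. ∠SAZ = 51°  [△AZS]
3. ∠HSZ = 41°  [△ZGS]
4. ∠SHZ = 51°  [same arc ZS]
5. ∠HZS = 88°  [△HZS]

∠HZS = 88°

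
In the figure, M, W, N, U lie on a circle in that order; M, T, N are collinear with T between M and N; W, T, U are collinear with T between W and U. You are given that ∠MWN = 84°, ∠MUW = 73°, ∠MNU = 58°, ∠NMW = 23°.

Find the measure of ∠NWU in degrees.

∠NWU = 26°

1. ∠MUN = 96°  [cyclic MWNU, opposite ∠W+∠U]
2. ∠NMU = 26°  [△MNU]
3. ∠NWU = 26°  [same arc NU]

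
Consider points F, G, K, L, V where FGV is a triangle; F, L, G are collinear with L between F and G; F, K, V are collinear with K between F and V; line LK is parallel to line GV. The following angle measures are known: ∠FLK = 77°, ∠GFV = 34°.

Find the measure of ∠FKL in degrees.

∠FKL = 69°

1. ∠FGV = 77°  [LK∥GV, corresponding at L]
2. ∠FVG = 69°  [△FGV]
3. ∠FKL = 69°  [LK∥GV, corresponding at K]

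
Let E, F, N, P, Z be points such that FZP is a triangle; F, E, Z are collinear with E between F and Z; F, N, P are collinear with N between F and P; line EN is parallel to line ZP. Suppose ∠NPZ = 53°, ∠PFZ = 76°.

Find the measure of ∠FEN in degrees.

∠FEN = 51°

1. ∠FPZ = 53°  [N on ray PF]
2. ∠FZP = 51°  [△FZP]
3. ∠FEN = 51°  [EN∥ZP, corresponding at E]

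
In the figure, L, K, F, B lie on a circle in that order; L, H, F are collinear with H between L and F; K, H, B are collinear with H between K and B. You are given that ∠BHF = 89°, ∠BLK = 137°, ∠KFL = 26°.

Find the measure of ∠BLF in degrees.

∠BLF = 63°

1. ∠BHL = 91°  [linear pair at H on LF]
2. ∠KBL = 26°  [same arc LK]
3. ∠BLF = 63°  [△LHB]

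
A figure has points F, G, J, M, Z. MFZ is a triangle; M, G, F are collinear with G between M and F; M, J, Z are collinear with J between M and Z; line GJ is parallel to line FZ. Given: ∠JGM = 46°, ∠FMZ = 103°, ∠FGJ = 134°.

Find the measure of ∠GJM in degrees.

1. ∠MFZ = 46°  [GJ∥FZ, corresponding at G]
2. ∠FZM = 31°  [△MFZ]
3. ∠GJM = 31°  [GJ∥FZ, corresponding at J]

∠GJM = 31°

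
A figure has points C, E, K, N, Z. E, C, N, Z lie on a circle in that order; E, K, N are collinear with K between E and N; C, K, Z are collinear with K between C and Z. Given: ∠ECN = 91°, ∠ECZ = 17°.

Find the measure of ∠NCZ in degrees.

1. ∠EZN = 89°  [cyclic ECNZ, opposite ∠C+∠Z]
2. ∠ENZ = 17°  [same arc EZ]
3. ∠NEZ = 74°  [△ENZ]
4. ∠NCZ = 74°  [same arc NZ]

∠NCZ = 74°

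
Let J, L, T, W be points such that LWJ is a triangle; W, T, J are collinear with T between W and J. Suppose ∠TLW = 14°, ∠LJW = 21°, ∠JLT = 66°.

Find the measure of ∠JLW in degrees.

1. ∠LJT = 21°  [T on ray JW]
2. ∠JTL = 93°  [△LTJ]
3. ∠LTW = 87°  [linear pair at T on WJ]
4. ∠LWT = 79°  [△LWT]
5. ∠JWL = 79°  [T on ray WJ]
6. ∠JLW = 80°  [△LWJ]

∠JLW = 80°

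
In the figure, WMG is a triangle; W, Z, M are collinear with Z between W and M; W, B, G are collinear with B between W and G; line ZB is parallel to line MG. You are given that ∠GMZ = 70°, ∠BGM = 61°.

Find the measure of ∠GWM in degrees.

1. ∠GMW = 70°  [Z on ray MW]
2. ∠MGW = 61°  [B on ray GW]
3. ∠GWM = 49°  [△WMG]

∠GWM = 49°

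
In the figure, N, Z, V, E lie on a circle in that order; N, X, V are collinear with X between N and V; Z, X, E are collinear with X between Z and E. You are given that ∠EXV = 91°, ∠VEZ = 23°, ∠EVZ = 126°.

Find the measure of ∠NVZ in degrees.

1. ∠NXZ = 91°  [vertical angles at X]
2. ∠EZV = 31°  [△ZVE]
3. ∠VXZ = 89°  [linear pair at X on NV]
4. ∠NVZ = 60°  [△ZXV]

∠NVZ = 60°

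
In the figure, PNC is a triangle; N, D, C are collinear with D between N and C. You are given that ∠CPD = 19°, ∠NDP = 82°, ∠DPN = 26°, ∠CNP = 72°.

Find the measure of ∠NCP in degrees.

∠NCP = 63°

1. ∠CDP = 98°  [linear pair at D on NC]
2. ∠DCP = 63°  [△PDC]
3. ∠NCP = 63°  [D on ray CN]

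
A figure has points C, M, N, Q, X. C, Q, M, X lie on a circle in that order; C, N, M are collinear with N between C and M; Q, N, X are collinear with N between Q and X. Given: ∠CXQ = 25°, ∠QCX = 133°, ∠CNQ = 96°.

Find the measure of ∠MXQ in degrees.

∠MXQ = 62°

1. ∠CMQ = 25°  [same arc CQ]
2. ∠QMX = 47°  [cyclic CQMX, opposite ∠C+∠M]
3. ∠MNQ = 84°  [linear pair at N on CM]
4. ∠MQX = 71°  [△QNM]
5. ∠MXQ = 62°  [△QMX]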